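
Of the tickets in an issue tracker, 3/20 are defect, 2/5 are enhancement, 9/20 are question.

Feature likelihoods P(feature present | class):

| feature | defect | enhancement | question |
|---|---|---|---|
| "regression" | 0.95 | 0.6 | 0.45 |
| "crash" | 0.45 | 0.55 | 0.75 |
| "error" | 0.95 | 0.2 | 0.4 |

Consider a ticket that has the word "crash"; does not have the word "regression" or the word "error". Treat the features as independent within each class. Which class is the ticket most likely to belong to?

defect: 0.15 × (1−0.95) × 0.45 × (1−0.95) = 0.00016875
enhancement: 0.4 × (1−0.6) × 0.55 × (1−0.2) = 0.0704
question: 0.45 × (1−0.45) × 0.75 × (1−0.4) = 0.111375
Highest score → question.

question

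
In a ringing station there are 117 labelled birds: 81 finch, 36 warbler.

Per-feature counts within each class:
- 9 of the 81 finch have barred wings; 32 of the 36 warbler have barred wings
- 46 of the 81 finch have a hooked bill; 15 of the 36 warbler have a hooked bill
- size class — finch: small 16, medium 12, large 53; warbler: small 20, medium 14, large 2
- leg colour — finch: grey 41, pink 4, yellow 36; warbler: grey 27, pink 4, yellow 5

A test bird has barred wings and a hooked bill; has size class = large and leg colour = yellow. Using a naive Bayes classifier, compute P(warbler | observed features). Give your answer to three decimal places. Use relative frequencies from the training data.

0.065

finch: (81/117) × (9/81) × (46/81) × (53/81) × (36/81) ≈ 0.0127039
warbler: (36/117) × (32/36) × (15/36) × (2/36) × (5/36) ≈ 0.000879322
P(warbler | x) = 0.000879322 / 0.013583222 ≈ 0.065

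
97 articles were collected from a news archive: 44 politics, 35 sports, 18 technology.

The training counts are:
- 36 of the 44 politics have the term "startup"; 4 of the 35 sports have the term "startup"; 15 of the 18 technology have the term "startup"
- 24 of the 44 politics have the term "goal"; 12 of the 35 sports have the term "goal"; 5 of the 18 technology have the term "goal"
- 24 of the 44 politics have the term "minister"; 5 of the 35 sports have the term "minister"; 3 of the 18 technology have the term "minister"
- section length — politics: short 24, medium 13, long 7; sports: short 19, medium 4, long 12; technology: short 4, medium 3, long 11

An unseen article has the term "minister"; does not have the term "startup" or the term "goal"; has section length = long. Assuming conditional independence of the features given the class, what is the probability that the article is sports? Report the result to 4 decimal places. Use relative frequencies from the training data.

0.6504

politics: (44/97) × (8/44) × (20/44) × (24/44) × (7/44) ≈ 0.00325312
sports: (35/97) × (31/35) × (23/35) × (5/35) × (12/35) ≈ 0.0102864
technology: (18/97) × (3/18) × (13/18) × (3/18) × (11/18) ≈ 0.00227504
P(sports | x) = 0.0102864 / 0.01581456 ≈ 0.6504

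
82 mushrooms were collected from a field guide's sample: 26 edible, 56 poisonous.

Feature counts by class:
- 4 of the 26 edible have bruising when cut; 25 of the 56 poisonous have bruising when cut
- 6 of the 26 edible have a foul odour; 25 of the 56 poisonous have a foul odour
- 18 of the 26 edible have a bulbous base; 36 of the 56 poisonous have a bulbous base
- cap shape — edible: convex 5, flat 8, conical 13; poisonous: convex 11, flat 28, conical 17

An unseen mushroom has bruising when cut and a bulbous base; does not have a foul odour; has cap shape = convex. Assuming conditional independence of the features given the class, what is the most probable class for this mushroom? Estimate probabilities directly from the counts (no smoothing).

poisonous

edible: (26/82) × (4/26) × (20/26) × (18/26) × (5/26) ≈ 0.00499573
poisonous: (56/82) × (25/56) × (31/56) × (36/56) × (11/56) ≈ 0.0213117
Highest score → poisonous.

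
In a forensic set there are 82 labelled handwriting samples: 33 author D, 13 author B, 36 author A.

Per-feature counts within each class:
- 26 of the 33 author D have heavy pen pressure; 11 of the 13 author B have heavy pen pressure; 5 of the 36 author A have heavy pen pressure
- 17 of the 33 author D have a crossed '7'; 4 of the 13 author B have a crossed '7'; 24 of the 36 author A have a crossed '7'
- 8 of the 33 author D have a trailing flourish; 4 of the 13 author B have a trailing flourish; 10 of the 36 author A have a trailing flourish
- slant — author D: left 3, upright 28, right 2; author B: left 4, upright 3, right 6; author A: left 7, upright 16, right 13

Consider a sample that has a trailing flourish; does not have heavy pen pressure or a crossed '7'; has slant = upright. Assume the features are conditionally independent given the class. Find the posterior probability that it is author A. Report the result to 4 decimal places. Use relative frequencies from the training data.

author D: (33/82) × (7/33) × (16/33) × (8/33) × (28/33) ≈ 0.00851354
author B: (13/82) × (2/13) × (9/13) × (4/13) × (3/13) ≈ 0.00119897
author A: (36/82) × (31/36) × (12/36) × (10/36) × (16/36) ≈ 0.0155576
P(author A | x) = 0.0155576 / 0.02527011 ≈ 0.6157

0.6157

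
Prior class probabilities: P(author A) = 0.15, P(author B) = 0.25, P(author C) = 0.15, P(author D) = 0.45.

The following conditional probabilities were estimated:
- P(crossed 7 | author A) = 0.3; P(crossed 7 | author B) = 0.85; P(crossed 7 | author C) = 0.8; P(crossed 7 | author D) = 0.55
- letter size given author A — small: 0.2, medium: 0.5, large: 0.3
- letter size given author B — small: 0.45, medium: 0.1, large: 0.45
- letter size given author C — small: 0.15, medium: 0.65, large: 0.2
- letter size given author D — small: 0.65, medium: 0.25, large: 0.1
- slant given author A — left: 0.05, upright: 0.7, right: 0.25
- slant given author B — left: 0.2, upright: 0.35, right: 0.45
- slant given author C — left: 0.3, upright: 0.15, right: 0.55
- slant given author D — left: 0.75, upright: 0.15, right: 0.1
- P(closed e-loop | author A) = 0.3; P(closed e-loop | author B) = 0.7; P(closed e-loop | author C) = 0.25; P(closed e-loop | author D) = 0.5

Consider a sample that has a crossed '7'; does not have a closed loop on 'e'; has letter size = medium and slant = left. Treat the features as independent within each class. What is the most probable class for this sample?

author D

author A: 0.15 × 0.3 × 0.5 × 0.05 × (1−0.3) = 0.0007875
author B: 0.25 × 0.85 × 0.1 × 0.2 × (1−0.7) = 0.001275
author C: 0.15 × 0.8 × 0.65 × 0.3 × (1−0.25) = 0.01755
author D: 0.45 × 0.55 × 0.25 × 0.75 × (1−0.5) = 0.023203125
Highest score → author D.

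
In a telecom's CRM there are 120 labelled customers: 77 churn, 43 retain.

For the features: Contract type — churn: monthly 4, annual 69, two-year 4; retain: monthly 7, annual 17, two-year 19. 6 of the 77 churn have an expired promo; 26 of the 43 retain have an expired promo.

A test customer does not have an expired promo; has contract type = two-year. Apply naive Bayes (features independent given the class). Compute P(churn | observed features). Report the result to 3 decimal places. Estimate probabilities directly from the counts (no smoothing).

churn: (77/120) × (4/77) × (71/77) ≈ 0.0307359
retain: (43/120) × (19/43) × (17/43) ≈ 0.0625969
P(churn | x) = 0.0307359 / 0.0933328 ≈ 0.329

0.329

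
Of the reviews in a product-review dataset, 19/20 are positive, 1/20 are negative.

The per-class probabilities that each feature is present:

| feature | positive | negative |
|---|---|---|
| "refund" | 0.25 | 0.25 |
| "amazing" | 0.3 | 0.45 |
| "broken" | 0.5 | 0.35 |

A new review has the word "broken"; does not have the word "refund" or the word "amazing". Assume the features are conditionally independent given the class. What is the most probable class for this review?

positive: 0.95 × (1−0.25) × (1−0.3) × 0.5 = 0.249375
negative: 0.05 × (1−0.25) × (1−0.45) × 0.35 = 0.00721875
Highest score → positive.

positive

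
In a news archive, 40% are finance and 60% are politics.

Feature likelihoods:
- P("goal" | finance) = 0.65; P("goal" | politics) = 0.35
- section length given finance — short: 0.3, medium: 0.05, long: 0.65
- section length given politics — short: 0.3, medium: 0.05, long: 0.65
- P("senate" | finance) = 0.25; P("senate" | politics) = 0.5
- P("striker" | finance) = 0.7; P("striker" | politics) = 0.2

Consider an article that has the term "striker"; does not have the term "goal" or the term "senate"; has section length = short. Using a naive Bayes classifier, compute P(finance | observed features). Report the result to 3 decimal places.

0.653

finance: 0.4 × (1−0.65) × 0.3 × (1−0.25) × 0.7 = 0.02205
politics: 0.6 × (1−0.35) × 0.3 × (1−0.5) × 0.2 = 0.0117
P(finance | x) = 0.02205 / 0.03375 ≈ 0.653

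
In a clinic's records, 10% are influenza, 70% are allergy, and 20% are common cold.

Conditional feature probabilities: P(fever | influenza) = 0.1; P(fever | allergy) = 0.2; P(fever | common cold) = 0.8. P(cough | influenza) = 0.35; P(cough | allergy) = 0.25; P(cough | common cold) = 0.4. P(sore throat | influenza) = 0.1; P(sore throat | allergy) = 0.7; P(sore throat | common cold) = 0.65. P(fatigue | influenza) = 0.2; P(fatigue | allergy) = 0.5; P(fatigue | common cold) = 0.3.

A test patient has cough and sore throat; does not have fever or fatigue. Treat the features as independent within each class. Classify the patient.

influenza: 0.1 × (1−0.1) × 0.35 × 0.1 × (1−0.2) = 0.00252
allergy: 0.7 × (1−0.2) × 0.25 × 0.7 × (1−0.5) = 0.049
common cold: 0.2 × (1−0.8) × 0.4 × 0.65 × (1−0.3) = 0.00728
Highest score → allergy.

allergy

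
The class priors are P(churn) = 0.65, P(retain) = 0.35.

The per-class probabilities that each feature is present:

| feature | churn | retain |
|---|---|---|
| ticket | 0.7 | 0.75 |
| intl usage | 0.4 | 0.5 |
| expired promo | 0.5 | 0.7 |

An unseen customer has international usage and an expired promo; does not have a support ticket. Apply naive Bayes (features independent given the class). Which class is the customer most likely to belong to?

churn

churn: 0.65 × (1−0.7) × 0.4 × 0.5 = 0.039
retain: 0.35 × (1−0.75) × 0.5 × 0.7 = 0.030625
Highest score → churn.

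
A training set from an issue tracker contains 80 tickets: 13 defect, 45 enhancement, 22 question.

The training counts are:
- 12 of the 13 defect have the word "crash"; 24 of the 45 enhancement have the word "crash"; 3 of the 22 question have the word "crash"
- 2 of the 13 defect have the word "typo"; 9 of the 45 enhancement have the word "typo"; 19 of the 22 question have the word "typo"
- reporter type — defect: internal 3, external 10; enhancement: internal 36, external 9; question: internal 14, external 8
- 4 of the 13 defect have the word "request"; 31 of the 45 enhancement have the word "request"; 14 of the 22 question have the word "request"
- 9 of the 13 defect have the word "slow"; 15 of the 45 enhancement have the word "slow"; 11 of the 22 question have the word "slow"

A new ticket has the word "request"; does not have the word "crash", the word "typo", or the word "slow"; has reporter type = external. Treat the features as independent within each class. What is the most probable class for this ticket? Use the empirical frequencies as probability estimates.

enhancement

defect: (13/80) × (1/13) × (11/13) × (10/13) × (4/13) × (4/13) ≈ 0.000770281
enhancement: (45/80) × (21/45) × (36/45) × (9/45) × (31/45) × (30/45) ≈ 0.0192889
question: (22/80) × (19/22) × (3/22) × (8/22) × (14/22) × (11/22) ≈ 0.00374718
Highest score → enhancement.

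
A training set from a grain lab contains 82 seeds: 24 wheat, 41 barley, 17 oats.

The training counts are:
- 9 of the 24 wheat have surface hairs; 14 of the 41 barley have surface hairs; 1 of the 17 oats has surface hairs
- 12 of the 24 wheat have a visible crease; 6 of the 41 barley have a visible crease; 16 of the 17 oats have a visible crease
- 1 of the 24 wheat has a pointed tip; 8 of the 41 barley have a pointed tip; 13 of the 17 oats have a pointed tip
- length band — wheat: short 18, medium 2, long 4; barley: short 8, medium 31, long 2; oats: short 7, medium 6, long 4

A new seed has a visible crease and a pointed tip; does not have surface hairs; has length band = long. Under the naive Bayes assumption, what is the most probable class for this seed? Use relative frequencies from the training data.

oats

wheat: (24/82) × (15/24) × (12/24) × (1/24) × (4/24) ≈ 0.000635163
barley: (41/82) × (27/41) × (6/41) × (8/41) × (2/41) ≈ 0.000458638
oats: (17/82) × (16/17) × (16/17) × (13/17) × (4/17) ≈ 0.0330432
Highest score → oats.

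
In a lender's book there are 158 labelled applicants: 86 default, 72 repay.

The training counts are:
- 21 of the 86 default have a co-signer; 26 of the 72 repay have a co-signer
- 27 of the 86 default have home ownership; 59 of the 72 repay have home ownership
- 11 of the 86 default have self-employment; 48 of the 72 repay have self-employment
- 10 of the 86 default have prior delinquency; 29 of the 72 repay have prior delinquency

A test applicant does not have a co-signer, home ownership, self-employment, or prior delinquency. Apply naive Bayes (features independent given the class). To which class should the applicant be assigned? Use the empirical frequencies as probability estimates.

default: (86/158) × (65/86) × (59/86) × (75/86) × (76/86) ≈ 0.217514
repay: (72/158) × (46/72) × (13/72) × (24/72) × (43/72) ≈ 0.0104647
Highest score → default.

default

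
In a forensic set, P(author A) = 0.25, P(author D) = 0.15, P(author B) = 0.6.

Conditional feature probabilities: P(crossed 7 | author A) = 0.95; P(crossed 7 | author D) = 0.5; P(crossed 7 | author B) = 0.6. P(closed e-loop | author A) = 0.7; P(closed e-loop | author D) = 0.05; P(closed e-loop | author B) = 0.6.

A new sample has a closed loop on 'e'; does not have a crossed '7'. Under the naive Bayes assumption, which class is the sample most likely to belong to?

author A: 0.25 × (1−0.95) × 0.7 = 0.00875
author D: 0.15 × (1−0.5) × 0.05 = 0.00375
author B: 0.6 × (1−0.6) × 0.6 = 0.144
Highest score → author B.

author B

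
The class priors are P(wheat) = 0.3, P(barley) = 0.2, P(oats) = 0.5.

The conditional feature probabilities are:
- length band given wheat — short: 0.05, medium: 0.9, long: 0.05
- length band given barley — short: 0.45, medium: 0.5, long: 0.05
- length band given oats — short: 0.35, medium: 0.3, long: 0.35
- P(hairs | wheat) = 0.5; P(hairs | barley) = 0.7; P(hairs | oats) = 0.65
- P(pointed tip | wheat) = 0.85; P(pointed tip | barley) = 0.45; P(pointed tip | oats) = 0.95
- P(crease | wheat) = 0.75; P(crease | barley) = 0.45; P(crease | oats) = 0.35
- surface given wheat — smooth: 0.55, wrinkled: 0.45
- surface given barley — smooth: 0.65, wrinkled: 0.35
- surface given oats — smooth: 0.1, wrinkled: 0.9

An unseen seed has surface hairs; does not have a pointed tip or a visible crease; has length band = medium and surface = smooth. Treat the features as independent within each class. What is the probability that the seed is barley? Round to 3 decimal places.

wheat: 0.3 × 0.9 × 0.5 × (1−0.85) × (1−0.75) × 0.55 = 0.002784375
barley: 0.2 × 0.5 × 0.7 × (1−0.45) × (1−0.45) × 0.65 = 0.01376375
oats: 0.5 × 0.3 × 0.65 × (1−0.95) × (1−0.35) × 0.1 = 0.000316875
P(barley | x) = 0.01376375 / 0.016865 ≈ 0.816

0.816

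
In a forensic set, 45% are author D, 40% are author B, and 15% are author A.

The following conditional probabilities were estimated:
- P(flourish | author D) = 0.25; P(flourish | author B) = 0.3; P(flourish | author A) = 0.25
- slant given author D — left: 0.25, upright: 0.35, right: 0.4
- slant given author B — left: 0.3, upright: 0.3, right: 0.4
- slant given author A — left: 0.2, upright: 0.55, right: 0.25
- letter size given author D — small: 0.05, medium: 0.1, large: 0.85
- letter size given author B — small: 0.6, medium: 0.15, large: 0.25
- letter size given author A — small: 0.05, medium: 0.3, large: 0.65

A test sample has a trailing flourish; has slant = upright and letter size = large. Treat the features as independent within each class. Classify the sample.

author D

author D: 0.45 × 0.25 × 0.35 × 0.85 = 0.03346875
author B: 0.4 × 0.3 × 0.3 × 0.25 = 0.009
author A: 0.15 × 0.25 × 0.55 × 0.65 = 0.01340625
Highest score → author D.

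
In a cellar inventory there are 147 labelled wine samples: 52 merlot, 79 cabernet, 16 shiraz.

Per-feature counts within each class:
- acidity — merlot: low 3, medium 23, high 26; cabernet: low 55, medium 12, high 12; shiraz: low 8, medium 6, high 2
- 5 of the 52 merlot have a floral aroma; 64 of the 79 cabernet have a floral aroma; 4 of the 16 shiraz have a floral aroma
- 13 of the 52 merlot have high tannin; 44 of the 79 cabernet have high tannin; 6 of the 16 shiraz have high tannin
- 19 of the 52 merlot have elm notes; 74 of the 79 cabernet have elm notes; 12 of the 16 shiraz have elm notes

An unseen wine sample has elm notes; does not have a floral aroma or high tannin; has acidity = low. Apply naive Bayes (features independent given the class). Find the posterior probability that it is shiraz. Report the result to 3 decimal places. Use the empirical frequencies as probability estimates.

merlot: (52/147) × (3/52) × (47/52) × (39/52) × (19/52) ≈ 0.00505487
cabernet: (79/147) × (55/79) × (15/79) × (35/79) × (74/79) ≈ 0.0294819
shiraz: (16/147) × (8/16) × (12/16) × (10/16) × (12/16) ≈ 0.0191327
P(shiraz | x) = 0.0191327 / 0.05366947 ≈ 0.356

0.356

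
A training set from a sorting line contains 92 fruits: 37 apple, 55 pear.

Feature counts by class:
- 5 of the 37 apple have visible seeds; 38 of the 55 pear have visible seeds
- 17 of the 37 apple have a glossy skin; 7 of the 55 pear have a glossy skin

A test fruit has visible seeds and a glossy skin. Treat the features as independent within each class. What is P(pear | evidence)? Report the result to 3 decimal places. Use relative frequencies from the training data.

0.678

apple: (37/92) × (5/37) × (17/37) ≈ 0.0249706
pear: (55/92) × (38/55) × (7/55) ≈ 0.0525692
P(pear | x) = 0.0525692 / 0.0775398 ≈ 0.678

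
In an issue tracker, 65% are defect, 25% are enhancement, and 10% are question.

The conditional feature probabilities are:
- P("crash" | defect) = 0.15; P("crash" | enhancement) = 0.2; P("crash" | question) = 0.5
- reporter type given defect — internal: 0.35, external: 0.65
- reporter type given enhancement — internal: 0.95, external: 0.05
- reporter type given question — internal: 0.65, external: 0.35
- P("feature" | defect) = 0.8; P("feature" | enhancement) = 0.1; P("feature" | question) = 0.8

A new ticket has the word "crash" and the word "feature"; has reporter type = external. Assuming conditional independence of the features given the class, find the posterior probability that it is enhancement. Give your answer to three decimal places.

defect: 0.65 × 0.15 × 0.65 × 0.8 = 0.0507
enhancement: 0.25 × 0.2 × 0.05 × 0.1 = 0.00025
question: 0.1 × 0.5 × 0.35 × 0.8 = 0.014
P(enhancement | x) = 0.00025 / 0.06495 ≈ 0.004

0.004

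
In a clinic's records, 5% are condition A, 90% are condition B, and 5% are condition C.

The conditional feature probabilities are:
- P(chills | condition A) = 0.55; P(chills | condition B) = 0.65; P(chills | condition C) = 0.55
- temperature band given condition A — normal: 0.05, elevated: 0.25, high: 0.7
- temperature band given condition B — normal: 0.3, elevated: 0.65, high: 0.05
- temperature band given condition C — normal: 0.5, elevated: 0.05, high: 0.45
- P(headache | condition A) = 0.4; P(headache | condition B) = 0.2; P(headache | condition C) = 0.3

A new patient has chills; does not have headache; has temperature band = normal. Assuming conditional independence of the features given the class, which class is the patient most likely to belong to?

condition A: 0.05 × 0.55 × 0.05 × (1−0.4) = 0.000825
condition B: 0.9 × 0.65 × 0.3 × (1−0.2) = 0.1404
condition C: 0.05 × 0.55 × 0.5 × (1−0.3) = 0.009625
Highest score → condition B.

condition B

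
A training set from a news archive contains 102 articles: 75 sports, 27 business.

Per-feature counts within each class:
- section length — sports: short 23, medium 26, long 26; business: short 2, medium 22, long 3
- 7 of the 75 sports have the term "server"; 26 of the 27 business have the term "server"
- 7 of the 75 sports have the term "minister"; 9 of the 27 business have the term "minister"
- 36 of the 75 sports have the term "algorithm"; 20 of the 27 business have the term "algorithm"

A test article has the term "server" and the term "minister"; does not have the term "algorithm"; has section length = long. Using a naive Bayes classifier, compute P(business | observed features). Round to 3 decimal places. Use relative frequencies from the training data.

0.679

sports: (75/102) × (26/75) × (7/75) × (7/75) × (39/75) ≈ 0.00115465
business: (27/102) × (3/27) × (26/27) × (9/27) × (7/27) ≈ 0.00244762
P(business | x) = 0.00244762 / 0.00360227 ≈ 0.679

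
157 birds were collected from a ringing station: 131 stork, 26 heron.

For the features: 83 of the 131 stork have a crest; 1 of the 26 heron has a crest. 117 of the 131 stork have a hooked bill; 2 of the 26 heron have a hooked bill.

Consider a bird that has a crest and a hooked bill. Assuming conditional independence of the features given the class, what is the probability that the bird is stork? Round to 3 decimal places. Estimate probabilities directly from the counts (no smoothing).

stork: (131/157) × (83/131) × (117/131) ≈ 0.472164
heron: (26/157) × (1/26) × (2/26) ≈ 0.000489956
P(stork | x) = 0.472164 / 0.472653956 ≈ 0.999

0.999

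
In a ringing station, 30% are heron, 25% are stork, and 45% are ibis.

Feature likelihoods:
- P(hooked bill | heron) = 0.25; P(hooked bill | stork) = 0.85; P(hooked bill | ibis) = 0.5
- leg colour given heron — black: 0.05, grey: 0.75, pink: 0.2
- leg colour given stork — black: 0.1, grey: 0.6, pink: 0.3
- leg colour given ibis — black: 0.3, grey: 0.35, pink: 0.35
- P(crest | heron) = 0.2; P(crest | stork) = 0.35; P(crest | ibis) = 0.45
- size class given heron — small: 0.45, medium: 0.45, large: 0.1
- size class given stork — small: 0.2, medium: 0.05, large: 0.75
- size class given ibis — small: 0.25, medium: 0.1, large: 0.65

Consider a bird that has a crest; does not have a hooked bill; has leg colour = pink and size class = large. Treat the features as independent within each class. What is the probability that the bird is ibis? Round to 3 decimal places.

0.857

heron: 0.3 × (1−0.25) × 0.2 × 0.2 × 0.1 = 0.0009
stork: 0.25 × (1−0.85) × 0.3 × 0.35 × 0.75 = 0.002953125
ibis: 0.45 × (1−0.5) × 0.35 × 0.45 × 0.65 = 0.023034375
P(ibis | x) = 0.023034375 / 0.0268875 ≈ 0.857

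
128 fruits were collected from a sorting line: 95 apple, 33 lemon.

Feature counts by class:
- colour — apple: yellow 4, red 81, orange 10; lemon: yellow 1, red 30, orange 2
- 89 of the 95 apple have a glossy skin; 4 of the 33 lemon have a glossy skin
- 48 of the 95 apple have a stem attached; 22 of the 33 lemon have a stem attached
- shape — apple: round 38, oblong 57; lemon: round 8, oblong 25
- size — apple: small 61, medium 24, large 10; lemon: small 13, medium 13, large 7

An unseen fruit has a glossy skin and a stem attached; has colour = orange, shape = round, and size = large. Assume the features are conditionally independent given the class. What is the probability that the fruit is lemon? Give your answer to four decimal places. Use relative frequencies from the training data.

apple: (95/128) × (10/95) × (89/95) × (48/95) × (38/95) × (10/95) ≈ 0.00155708
lemon: (33/128) × (2/33) × (4/33) × (22/33) × (8/33) × (7/33) ≈ 0.0000649284
P(lemon | x) = 0.0000649284 / 0.0016220084 ≈ 0.0400

0.0400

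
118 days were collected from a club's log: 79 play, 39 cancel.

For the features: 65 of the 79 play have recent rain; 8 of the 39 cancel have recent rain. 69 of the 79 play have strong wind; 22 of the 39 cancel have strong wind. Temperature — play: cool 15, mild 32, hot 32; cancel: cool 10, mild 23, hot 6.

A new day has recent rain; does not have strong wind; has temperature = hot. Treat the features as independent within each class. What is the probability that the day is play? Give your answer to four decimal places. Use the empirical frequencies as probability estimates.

play: (79/118) × (65/79) × (10/79) × (32/79) ≈ 0.0282441
cancel: (39/118) × (8/39) × (17/39) × (6/39) ≈ 0.00454652
P(play | x) = 0.0282441 / 0.03279062 ≈ 0.8613

0.8613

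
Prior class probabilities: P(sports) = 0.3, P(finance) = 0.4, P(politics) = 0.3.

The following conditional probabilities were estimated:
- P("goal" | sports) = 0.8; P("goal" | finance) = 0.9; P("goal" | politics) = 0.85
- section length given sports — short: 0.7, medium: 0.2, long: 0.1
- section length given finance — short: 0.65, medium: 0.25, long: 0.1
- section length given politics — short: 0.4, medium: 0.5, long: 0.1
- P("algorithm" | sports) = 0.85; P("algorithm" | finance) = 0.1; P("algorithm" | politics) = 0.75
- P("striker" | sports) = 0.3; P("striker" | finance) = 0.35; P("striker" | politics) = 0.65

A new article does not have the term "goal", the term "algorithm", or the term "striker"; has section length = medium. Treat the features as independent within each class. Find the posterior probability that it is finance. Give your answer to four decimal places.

sports: 0.3 × (1−0.8) × 0.2 × (1−0.85) × (1−0.3) = 0.00126
finance: 0.4 × (1−0.9) × 0.25 × (1−0.1) × (1−0.35) = 0.00585
politics: 0.3 × (1−0.85) × 0.5 × (1−0.75) × (1−0.65) = 0.00196875
P(finance | x) = 0.00585 / 0.00907875 ≈ 0.6444

0.6444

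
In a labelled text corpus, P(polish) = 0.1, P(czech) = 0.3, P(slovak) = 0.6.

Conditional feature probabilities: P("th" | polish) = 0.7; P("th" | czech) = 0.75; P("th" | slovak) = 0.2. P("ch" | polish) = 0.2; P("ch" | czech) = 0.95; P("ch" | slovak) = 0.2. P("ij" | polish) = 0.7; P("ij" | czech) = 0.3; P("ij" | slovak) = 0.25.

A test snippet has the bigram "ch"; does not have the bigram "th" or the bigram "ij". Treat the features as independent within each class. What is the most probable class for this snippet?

slovak

polish: 0.1 × (1−0.7) × 0.2 × (1−0.7) = 0.0018
czech: 0.3 × (1−0.75) × 0.95 × (1−0.3) = 0.049875
slovak: 0.6 × (1−0.2) × 0.2 × (1−0.25) = 0.072
Highest score → slovak.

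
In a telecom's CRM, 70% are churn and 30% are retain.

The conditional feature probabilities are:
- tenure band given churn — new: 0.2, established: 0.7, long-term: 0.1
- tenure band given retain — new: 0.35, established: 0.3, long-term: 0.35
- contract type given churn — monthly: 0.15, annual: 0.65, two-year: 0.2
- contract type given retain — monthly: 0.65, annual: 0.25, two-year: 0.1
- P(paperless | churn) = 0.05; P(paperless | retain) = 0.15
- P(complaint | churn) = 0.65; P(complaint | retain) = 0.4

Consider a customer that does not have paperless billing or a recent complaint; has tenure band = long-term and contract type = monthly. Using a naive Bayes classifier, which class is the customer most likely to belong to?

retain

churn: 0.7 × 0.1 × 0.15 × (1−0.05) × (1−0.65) = 0.00349125
retain: 0.3 × 0.35 × 0.65 × (1−0.15) × (1−0.4) = 0.0348075
Highest score → retain.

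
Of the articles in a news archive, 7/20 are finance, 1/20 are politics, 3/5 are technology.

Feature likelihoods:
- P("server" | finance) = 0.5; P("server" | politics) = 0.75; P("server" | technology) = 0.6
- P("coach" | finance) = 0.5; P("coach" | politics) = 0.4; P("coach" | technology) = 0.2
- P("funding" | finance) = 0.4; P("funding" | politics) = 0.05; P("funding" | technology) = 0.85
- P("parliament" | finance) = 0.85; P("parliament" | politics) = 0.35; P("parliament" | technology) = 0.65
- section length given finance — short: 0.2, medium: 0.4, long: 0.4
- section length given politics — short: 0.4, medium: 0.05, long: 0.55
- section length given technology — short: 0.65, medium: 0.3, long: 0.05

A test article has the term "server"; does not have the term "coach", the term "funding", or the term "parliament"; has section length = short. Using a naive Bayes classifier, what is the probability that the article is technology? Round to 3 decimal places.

finance: 0.35 × 0.5 × (1−0.5) × (1−0.4) × (1−0.85) × 0.2 = 0.001575
politics: 0.05 × 0.75 × (1−0.4) × (1−0.05) × (1−0.35) × 0.4 = 0.0055575
technology: 0.6 × 0.6 × (1−0.2) × (1−0.85) × (1−0.65) × 0.65 = 0.009828
P(technology | x) = 0.009828 / 0.0169605 ≈ 0.579

0.579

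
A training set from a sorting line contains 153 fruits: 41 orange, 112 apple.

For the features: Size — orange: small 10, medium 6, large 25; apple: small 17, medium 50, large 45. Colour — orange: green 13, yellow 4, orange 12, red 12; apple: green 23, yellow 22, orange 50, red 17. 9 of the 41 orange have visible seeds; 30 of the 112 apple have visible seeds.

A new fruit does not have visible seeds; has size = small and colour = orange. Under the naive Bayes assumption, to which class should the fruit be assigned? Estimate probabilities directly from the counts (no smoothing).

orange: (41/153) × (10/41) × (12/41) × (32/41) ≈ 0.0149304
apple: (112/153) × (17/112) × (50/112) × (82/112) ≈ 0.0363166
Highest score → apple.

apple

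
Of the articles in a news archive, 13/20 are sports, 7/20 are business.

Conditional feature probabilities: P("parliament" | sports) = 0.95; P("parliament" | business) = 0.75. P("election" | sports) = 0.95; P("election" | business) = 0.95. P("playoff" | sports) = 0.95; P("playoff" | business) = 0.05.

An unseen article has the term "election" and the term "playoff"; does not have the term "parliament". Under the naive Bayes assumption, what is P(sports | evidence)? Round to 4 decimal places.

0.8759

sports: 0.65 × (1−0.95) × 0.95 × 0.95 = 0.02933125
business: 0.35 × (1−0.75) × 0.95 × 0.05 = 0.00415625
P(sports | x) = 0.02933125 / 0.0334875 ≈ 0.8759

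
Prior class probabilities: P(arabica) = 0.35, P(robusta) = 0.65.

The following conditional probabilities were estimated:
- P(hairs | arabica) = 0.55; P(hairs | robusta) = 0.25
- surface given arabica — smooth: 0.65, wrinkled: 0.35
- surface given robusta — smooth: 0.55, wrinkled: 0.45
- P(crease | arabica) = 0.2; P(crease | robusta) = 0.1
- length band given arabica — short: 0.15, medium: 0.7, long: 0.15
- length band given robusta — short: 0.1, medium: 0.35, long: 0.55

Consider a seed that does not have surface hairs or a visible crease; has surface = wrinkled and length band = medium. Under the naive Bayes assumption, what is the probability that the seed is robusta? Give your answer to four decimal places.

0.6912

arabica: 0.35 × (1−0.55) × 0.35 × (1−0.2) × 0.7 = 0.03087
robusta: 0.65 × (1−0.25) × 0.45 × (1−0.1) × 0.35 = 0.069103125
P(robusta | x) = 0.069103125 / 0.099973125 ≈ 0.6912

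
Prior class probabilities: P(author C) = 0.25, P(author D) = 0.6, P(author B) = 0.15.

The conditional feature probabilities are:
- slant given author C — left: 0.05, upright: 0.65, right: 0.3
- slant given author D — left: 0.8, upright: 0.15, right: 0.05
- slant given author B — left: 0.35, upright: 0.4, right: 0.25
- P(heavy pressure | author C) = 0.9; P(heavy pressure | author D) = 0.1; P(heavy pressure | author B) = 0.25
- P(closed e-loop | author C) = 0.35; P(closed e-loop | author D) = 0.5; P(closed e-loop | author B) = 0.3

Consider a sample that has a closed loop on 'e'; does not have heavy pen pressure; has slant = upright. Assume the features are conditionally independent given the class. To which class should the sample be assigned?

author C: 0.25 × 0.65 × (1−0.9) × 0.35 = 0.0056875
author D: 0.6 × 0.15 × (1−0.1) × 0.5 = 0.0405
author B: 0.15 × 0.4 × (1−0.25) × 0.3 = 0.0135
Highest score → author D.

author D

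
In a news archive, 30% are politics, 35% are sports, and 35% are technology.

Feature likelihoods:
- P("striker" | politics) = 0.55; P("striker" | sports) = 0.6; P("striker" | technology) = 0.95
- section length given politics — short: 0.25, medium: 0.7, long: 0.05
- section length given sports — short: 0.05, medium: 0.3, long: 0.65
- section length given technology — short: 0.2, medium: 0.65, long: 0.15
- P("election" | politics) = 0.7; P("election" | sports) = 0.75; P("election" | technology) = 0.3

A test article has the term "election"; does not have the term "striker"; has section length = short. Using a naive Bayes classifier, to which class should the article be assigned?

politics

politics: 0.3 × (1−0.55) × 0.25 × 0.7 = 0.023625
sports: 0.35 × (1−0.6) × 0.05 × 0.75 = 0.00525
technology: 0.35 × (1−0.95) × 0.2 × 0.3 = 0.00105
Highest score → politics.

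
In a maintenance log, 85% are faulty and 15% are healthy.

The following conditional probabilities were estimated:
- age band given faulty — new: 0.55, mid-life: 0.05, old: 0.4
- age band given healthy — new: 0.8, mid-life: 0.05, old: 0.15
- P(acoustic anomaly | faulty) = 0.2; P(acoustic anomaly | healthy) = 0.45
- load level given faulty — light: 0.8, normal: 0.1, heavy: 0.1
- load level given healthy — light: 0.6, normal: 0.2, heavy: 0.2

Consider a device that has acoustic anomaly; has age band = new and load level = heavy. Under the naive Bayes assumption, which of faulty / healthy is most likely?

healthy

faulty: 0.85 × 0.55 × 0.2 × 0.1 = 0.00935
healthy: 0.15 × 0.8 × 0.45 × 0.2 = 0.0108
Highest score → healthy.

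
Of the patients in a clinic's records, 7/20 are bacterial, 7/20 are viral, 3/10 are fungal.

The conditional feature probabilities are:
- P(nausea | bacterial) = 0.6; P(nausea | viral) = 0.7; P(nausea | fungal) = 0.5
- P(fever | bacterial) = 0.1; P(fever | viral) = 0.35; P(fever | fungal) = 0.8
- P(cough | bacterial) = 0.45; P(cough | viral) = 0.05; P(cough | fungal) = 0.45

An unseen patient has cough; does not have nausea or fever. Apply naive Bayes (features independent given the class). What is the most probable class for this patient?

bacterial

bacterial: 0.35 × (1−0.6) × (1−0.1) × 0.45 = 0.0567
viral: 0.35 × (1−0.7) × (1−0.35) × 0.05 = 0.0034125
fungal: 0.3 × (1−0.5) × (1−0.8) × 0.45 = 0.0135
Highest score → bacterial.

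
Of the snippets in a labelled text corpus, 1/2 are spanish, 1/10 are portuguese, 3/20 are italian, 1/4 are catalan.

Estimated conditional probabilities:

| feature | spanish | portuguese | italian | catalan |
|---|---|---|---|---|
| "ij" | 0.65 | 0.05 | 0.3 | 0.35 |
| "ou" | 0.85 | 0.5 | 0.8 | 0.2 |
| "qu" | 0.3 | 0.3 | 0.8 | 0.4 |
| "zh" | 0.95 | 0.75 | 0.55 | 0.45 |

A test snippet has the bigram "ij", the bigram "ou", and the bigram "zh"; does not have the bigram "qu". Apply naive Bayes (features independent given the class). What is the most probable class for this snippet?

spanish

spanish: 0.5 × 0.65 × 0.85 × (1−0.3) × 0.95 = 0.18370625
portuguese: 0.1 × 0.05 × 0.5 × (1−0.3) × 0.75 = 0.0013125
italian: 0.15 × 0.3 × 0.8 × (1−0.8) × 0.55 = 0.00396
catalan: 0.25 × 0.35 × 0.2 × (1−0.4) × 0.45 = 0.004725
Highest score → spanish.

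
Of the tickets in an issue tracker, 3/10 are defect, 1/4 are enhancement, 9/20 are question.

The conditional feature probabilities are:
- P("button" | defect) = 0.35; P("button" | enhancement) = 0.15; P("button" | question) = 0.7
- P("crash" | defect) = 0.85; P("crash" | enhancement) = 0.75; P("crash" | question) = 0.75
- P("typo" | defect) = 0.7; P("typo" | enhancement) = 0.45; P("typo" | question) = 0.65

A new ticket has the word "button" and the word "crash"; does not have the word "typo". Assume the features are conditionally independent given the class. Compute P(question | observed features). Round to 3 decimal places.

0.662

defect: 0.3 × 0.35 × 0.85 × (1−0.7) = 0.026775
enhancement: 0.25 × 0.15 × 0.75 × (1−0.45) = 0.01546875
question: 0.45 × 0.7 × 0.75 × (1−0.65) = 0.0826875
P(question | x) = 0.0826875 / 0.12493125 ≈ 0.662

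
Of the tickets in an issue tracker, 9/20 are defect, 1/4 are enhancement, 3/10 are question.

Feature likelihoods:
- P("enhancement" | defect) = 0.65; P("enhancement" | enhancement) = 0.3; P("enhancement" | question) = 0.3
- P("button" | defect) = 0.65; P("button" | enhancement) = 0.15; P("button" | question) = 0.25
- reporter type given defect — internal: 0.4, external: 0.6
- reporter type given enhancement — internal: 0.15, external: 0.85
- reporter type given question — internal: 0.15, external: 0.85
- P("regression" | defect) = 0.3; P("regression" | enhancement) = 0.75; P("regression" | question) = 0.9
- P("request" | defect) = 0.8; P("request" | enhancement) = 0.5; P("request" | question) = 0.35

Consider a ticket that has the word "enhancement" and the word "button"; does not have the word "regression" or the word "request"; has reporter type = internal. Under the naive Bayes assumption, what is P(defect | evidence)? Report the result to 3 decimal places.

defect: 0.45 × 0.65 × 0.65 × 0.4 × (1−0.3) × (1−0.8) = 0.010647
enhancement: 0.25 × 0.3 × 0.15 × 0.15 × (1−0.75) × (1−0.5) = 0.0002109375
question: 0.3 × 0.3 × 0.25 × 0.15 × (1−0.9) × (1−0.35) = 0.000219375
P(defect | x) = 0.010647 / 0.0110773125 ≈ 0.961

0.961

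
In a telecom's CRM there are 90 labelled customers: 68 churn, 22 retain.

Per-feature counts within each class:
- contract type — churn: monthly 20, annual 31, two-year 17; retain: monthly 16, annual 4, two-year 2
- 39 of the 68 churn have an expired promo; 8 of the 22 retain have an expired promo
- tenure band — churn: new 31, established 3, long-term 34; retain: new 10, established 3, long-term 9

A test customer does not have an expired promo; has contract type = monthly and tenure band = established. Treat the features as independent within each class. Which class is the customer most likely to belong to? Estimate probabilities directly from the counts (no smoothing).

churn: (68/90) × (20/68) × (29/68) × (3/68) ≈ 0.00418108
retain: (22/90) × (16/22) × (14/22) × (3/22) ≈ 0.015427
Highest score → retain.

retain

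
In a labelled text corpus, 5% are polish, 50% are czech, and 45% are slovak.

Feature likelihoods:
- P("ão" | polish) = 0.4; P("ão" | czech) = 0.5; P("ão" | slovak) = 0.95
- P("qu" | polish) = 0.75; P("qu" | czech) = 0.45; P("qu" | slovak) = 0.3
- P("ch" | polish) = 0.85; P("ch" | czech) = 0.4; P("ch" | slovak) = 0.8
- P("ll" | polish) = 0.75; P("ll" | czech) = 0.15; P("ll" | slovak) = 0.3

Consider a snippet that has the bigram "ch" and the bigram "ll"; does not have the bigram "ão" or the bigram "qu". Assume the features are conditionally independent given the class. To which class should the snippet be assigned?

polish: 0.05 × (1−0.4) × (1−0.75) × 0.85 × 0.75 = 0.00478125
czech: 0.5 × (1−0.5) × (1−0.45) × 0.4 × 0.15 = 0.00825
slovak: 0.45 × (1−0.95) × (1−0.3) × 0.8 × 0.3 = 0.00378
Highest score → czech.

czech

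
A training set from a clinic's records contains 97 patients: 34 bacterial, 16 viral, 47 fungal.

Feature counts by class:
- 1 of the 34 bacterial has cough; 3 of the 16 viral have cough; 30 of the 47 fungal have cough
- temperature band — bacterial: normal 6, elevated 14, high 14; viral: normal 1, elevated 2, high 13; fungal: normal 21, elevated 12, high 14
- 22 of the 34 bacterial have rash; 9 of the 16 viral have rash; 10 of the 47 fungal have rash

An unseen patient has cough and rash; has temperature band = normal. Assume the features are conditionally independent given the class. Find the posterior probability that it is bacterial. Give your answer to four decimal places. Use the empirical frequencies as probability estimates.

bacterial: (34/97) × (1/34) × (6/34) × (22/34) ≈ 0.00117718
viral: (16/97) × (3/16) × (1/16) × (9/16) ≈ 0.00108731
fungal: (47/97) × (30/47) × (21/47) × (10/47) ≈ 0.0294017
P(bacterial | x) = 0.00117718 / 0.03166619 ≈ 0.0372

0.0372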